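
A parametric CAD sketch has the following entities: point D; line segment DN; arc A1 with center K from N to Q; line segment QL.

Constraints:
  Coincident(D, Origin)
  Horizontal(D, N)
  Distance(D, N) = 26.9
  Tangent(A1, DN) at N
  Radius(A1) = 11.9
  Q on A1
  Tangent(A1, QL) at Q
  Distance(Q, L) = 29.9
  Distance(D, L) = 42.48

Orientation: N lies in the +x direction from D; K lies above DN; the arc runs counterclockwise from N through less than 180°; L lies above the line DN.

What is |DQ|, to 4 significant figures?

40.54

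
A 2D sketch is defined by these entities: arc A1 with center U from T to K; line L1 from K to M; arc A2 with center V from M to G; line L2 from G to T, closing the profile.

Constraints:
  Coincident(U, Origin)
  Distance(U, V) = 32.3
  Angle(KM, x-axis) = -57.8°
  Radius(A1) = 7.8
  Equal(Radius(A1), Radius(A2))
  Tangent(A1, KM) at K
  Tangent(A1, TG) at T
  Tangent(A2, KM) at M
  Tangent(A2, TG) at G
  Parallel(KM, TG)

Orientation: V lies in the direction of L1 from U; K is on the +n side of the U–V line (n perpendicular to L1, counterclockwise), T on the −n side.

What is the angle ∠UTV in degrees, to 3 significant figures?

76.4°

U is at the origin and V lies 32.3 along u from U, so V = 32.3·u = (17.2, -27.3). Tangency of A1 to both parallel lines with radius 7.8 puts K and T at U ± 7.8·n: K = (6.60, 4.16), T = (-6.60, -4.16). Then cos ∠UTV = TU·TV / (|TU||TV|), giving 76.4°.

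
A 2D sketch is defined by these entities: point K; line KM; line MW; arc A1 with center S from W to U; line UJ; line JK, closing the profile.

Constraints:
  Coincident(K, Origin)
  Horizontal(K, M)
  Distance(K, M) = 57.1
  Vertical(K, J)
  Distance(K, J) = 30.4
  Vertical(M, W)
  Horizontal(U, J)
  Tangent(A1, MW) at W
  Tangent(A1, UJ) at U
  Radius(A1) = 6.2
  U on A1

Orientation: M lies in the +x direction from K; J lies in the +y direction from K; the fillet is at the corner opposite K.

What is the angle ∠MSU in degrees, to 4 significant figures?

165.6°

K is at the origin; K and M share the same y with |KM| = 57.1 and M on the +x side, so M = (57.10, 0.000). KJ is vertical with |KJ| = 30.4 and J on the +y side, so J = (0.000, 30.40). The virtual corner opposite K is at (57.10, 30.40). A1 meets MW tangentially, so SW is at right angles to MW and A1 meets UJ tangentially, so SU is at right angles to UJ, with radius 6.2, so the center S sits 6.2 in from both sides at S = (50.90, 24.20). That places the tangent points at W = (57.10, 24.20) on MW and U = (50.90, 30.40) on UJ. Then cos ∠MSU = SM·SU / (|SM||SU|), giving 165.6°.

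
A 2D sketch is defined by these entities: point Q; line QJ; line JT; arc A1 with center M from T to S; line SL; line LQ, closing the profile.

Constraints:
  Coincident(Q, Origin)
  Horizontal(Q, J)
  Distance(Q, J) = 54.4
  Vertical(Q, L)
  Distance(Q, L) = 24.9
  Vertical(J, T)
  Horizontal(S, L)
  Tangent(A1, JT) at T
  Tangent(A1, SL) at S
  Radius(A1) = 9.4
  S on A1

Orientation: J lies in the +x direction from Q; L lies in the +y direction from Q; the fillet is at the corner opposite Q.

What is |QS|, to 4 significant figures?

51.43

Q is at the origin; Q and J share the same y with |QJ| = 54.4 and J on the +x side, so J = (54.40, 0.000). Q and L share the same x with |QL| = 24.9 and L on the +y side, so L = (0.000, 24.90). The virtual corner opposite Q is at (54.40, 24.90). A1 meets JT tangentially, so MT is at right angles to JT and since A1 is tangent to SL there, MS ⟂ SL, with radius 9.4, so the center M sits 9.4 in from both sides at M = (45.00, 15.50). That places the tangent points at T = (54.40, 15.50) on JT and S = (45.00, 24.90) on SL. Then |QS| = |S − Q| = 51.43.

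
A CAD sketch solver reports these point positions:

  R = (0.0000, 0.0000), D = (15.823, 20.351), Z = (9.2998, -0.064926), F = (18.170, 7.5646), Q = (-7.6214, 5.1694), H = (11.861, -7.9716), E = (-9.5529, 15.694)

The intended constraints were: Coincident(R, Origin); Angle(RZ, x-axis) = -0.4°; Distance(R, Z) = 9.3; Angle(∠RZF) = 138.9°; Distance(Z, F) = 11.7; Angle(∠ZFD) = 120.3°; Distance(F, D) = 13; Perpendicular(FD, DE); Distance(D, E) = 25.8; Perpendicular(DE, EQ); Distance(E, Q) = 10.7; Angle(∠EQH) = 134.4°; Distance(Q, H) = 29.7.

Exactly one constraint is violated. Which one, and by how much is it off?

Distance(Q, H) = 29.7 — off by 6.20.

R = (0.00, 0.00) ✓; RZ at -0.4000° ✓; |RZ| = 9.300 ✓; ∠RZF = 138.9° ✓; |ZF| = 11.70 ✓; ∠ZFD = 120.3° ✓; |FD| = 13.00 ✓; ∠(FD, DE) = 90.00° ✓; |DE| = 25.80 ✓; ∠(DE, EQ) = 90.00° ✓; |EQ| = 10.70 ✓; ∠EQH = 134.4° ✓; |QH| = 23.50 ✗.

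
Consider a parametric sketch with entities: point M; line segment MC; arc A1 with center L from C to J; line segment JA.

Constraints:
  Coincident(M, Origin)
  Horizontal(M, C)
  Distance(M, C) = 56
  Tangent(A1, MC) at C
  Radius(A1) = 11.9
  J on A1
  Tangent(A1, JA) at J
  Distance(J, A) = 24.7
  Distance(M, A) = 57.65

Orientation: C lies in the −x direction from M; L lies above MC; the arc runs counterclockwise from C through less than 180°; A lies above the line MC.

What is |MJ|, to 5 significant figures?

45.718

Checks: ∠(LC, CM) = 90.00° ✓; |LC| = 11.90 ✓; |LJ| = 11.90 ✓; ∠(LJ, JA) = 90.00° ✓; |JA| = 24.70 ✓; |MA| = 57.65 ✓.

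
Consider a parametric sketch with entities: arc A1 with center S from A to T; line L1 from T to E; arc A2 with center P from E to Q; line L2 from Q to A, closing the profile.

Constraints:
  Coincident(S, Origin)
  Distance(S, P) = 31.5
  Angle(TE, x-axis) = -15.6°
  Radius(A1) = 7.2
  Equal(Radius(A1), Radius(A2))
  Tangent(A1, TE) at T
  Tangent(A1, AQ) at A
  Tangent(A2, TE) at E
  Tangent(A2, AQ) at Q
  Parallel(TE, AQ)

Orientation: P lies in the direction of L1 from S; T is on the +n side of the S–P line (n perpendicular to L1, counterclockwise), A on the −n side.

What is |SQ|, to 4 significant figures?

32.31

Tangency of A1 to both parallel lines with radius 7.2 puts T and A at S ± 7.2·n: T = (1.936, 6.935), A = (-1.936, -6.935). Equal radii place E and Q the same way about P: E = P + 7.2·n = (32.28, -1.536), Q = P − 7.2·n = (28.40, -15.41). Then |SQ| = |Q − S| = 32.31.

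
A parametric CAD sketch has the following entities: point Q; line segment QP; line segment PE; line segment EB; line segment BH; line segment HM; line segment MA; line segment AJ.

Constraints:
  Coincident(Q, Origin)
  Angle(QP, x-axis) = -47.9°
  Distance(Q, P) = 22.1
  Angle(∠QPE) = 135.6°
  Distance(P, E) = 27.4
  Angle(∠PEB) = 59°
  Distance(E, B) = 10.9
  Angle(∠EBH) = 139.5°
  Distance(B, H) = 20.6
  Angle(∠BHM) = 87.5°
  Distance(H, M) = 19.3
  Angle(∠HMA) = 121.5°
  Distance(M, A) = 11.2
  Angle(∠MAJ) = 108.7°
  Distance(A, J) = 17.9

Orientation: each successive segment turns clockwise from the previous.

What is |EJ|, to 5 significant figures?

7.5042

∠HMA = 121.5° gives MA at -44.800° from the x-axis; with |MA| = 11.2, A = (25.557, -21.330). ∠MAJ = 108.7° gives AJ at -116.10° from the x-axis; with |AJ| = 17.9, J = (17.682, -37.405). Then |EJ| = |J − E| = 7.5042.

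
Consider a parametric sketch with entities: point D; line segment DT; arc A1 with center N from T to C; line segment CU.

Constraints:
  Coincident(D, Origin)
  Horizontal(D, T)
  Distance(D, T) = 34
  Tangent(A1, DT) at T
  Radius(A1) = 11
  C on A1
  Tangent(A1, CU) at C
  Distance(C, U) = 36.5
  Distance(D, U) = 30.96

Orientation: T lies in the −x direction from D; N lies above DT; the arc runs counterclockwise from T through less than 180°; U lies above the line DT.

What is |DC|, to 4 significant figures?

26.05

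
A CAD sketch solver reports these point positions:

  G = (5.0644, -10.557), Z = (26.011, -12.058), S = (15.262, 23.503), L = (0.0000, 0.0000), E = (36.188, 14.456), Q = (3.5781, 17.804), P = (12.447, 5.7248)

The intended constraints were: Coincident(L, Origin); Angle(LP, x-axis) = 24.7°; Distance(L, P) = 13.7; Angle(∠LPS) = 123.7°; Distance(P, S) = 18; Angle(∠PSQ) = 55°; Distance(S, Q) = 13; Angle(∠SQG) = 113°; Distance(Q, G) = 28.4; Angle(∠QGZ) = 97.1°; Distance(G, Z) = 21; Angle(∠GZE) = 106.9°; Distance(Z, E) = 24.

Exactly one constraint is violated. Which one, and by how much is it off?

Distance(Z, E) = 24 — off by 4.40.

L = (0.00, 0.00) ✓; LP at 24.70° ✓; |LP| = 13.70 ✓; ∠LPS = 123.7° ✓; |PS| = 18.00 ✓; ∠PSQ = 55.00° ✓; |SQ| = 13.00 ✓; ∠SQG = 113.0° ✓; |QG| = 28.40 ✓; ∠QGZ = 97.10° ✓; |GZ| = 21.00 ✓; ∠GZE = 106.9° ✓; |ZE| = 28.40 ✗.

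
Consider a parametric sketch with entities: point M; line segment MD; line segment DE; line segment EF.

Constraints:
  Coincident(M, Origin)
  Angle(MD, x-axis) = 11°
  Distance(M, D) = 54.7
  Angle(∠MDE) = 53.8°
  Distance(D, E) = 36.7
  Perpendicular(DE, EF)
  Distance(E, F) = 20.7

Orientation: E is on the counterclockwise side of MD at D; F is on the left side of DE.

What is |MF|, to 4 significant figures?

23.85

M is at the origin; MD runs at 11.0° with length 54.7, so D = 54.7·(cos 11.0°, sin 11.0°) = (53.70, 10.44). ∠MDE = 53.8°, so DE runs at 11.0° + (180° − 53.8°) = 137.2° from the x-axis; with |DE| = 36.7, E = D + 36.7·(cos 137.2°, sin 137.2°) = (26.77, 35.37). DE is perpendicular to EF; with |EF| = 20.7 on the left of DE, F = E + 20.7·(-0.6794, -0.7337) = (12.70, 20.18). Then |MF| = |F − M| = 23.85.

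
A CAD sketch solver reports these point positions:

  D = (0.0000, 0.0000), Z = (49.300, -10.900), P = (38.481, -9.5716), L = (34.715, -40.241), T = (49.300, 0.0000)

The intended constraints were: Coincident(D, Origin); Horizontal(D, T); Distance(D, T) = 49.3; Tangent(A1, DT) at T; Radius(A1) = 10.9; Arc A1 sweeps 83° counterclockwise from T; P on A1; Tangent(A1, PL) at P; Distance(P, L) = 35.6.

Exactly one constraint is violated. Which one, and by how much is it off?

Distance(P, L) = 35.6 — off by 4.70.

D = (0.00, 0.00) ✓; D.y = 0.00, T.y = 0.00 ✓; |DT| = 49.30 ✓; ∠(ZT, TD) = 90.00° ✓; |ZT| = 10.90 ✓; bearing(Z→P) − bearing(Z→T) = 83.00° ✓; |ZP| = 10.90 ✓; ∠(ZP, PL) = 90.00° ✓; |PL| = 30.90 ✗.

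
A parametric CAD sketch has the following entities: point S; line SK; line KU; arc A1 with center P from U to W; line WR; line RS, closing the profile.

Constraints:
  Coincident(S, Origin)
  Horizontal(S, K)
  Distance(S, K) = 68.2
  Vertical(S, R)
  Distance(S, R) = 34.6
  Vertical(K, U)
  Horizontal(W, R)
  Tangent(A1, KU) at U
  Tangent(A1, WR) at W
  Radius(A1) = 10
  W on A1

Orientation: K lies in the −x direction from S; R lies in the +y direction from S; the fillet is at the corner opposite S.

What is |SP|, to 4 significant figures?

63.19

S is at the origin; S and K share the same y with |SK| = 68.2 and K on the −x side, so K = (-68.20, 0.000). SR is vertical with |SR| = 34.6 and R on the +y side, so R = (0.000, 34.60). The virtual corner opposite S is at (-68.20, 34.60). A1 meets KU tangentially, so PU is at right angles to KU and A1 meets WR tangentially, so PW is at right angles to WR, with radius 10.0, so the center P sits 10.0 in from both sides at P = (-58.20, 24.60). Then |SP| = |P − S| = 63.19.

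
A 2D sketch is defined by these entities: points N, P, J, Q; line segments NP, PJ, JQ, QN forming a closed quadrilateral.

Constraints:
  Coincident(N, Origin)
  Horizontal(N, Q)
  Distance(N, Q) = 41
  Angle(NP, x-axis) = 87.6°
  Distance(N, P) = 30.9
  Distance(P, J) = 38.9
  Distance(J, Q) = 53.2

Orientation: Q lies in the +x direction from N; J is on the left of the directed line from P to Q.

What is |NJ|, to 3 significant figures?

62.4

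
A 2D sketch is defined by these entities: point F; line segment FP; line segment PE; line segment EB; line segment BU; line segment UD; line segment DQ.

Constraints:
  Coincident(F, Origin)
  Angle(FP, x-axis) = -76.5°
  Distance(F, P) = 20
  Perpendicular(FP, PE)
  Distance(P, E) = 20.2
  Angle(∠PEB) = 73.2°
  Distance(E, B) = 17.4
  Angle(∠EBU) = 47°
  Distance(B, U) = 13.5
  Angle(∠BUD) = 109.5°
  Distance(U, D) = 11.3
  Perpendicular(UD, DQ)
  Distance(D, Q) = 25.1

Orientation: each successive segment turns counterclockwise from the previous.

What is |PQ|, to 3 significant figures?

37.0

F is at the origin; FP runs at -76.5° with length 20.0, so P = (4.67, -19.4). FP is perpendicular to PE, so PE runs at 13.5°; with |PE| = 20.2, E = (24.3, -14.7). ∠PEB = 73.2° gives EB at 120° from the x-axis; with |EB| = 17.4, B = (15.5, 0.291). ∠EBU = 47.0° gives BU at -107° from the x-axis; with |BU| = 13.5, U = (11.7, -12.6). ∠BUD = 109.5° gives UD at -36.2° from the x-axis; with |UD| = 11.3, D = (20.8, -19.3). UD ⟂ DQ, so DQ runs at 53.8°; with |DQ| = 25.1, Q = (35.6, 0.942). Then |PQ| = |Q − P| = 37.0.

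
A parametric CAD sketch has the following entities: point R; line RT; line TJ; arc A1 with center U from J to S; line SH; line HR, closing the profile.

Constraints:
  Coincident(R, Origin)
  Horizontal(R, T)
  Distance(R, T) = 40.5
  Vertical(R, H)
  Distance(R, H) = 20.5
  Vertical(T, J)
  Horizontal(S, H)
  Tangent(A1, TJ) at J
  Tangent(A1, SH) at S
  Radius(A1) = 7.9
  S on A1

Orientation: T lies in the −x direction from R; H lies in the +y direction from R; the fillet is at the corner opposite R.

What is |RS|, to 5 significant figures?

38.510

The virtual corner opposite R is at (-40.500, 20.500). The tangent condition forces UJ to be normal to TJ and A1 meets SH tangentially, so US is at right angles to SH, with radius 7.9, so the center U sits 7.9 in from both sides at U = (-32.600, 12.600). That places the tangent points at J = (-40.500, 12.600) on TJ and S = (-32.600, 20.500) on SH. Then |RS| = |S − R| = 38.510.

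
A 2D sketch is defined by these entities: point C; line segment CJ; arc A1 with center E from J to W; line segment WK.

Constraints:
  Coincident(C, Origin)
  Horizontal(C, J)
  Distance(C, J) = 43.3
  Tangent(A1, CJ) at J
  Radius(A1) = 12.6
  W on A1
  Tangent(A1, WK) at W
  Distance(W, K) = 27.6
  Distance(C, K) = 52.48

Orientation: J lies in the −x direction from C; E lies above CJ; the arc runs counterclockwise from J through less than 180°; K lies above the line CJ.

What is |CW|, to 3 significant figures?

33.6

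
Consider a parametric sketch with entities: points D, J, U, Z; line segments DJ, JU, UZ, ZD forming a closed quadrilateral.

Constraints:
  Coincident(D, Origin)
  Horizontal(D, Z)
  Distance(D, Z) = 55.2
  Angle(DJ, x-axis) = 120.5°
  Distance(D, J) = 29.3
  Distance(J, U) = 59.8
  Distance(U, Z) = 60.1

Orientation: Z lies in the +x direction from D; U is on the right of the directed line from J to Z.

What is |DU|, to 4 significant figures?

31.75

Checks: |JU| = 59.80 ✓; |UZ| = 60.10 ✓.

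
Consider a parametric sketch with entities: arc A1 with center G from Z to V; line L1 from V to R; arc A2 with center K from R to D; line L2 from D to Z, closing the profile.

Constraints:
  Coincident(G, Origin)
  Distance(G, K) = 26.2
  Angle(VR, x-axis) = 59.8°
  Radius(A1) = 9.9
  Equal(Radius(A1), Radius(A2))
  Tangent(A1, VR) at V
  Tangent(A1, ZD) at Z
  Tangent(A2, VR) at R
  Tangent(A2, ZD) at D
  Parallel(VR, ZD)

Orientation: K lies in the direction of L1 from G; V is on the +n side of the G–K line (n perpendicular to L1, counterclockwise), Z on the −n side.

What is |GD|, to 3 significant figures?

28.0

The slot axis is L1's direction at 59.8°, so u = (cos 59.8°, sin 59.8°) = (0.503, 0.864) and n = (−sin 59.8°, cos 59.8°) = (-0.864, 0.503). G is at the origin and K lies 26.2 along u from G, so K = 26.2·u = (13.2, 22.6). Tangency of A1 to both parallel lines with radius 9.9 puts V and Z at G ± 9.9·n: V = (-8.56, 4.98), Z = (8.56, -4.98). Equal radii place R and D the same way about K: R = K + 9.9·n = (4.62, 27.6), D = K − 9.9·n = (21.7, 17.7). Then |GD| = |D − G| = 28.0.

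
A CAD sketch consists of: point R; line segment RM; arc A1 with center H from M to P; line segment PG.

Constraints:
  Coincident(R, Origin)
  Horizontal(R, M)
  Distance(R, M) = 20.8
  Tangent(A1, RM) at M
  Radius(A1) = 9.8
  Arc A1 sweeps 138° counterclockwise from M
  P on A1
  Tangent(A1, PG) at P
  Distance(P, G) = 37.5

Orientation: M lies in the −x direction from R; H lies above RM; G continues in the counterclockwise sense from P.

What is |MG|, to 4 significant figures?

47.25

R is at the origin; RM is horizontal with |RM| = 20.8 and M on the −x side, so M = (-20.80, 0.000). Since A1 is tangent to RM there, HM ⟂ RM, so H = M + (0, 9.8) = (-20.80, 9.800). On A1, M sits at bearing -90° from H; a 138° counterclockwise sweep puts P at bearing 48°, so P = H + 9.8·(cos 48°, sin 48°) = (-14.24, 17.08). The tangent condition forces HP to be normal to PG, so PG runs along (−sin 48°, cos 48°); with |PG| = 37.5, G = (-42.11, 42.18). Then |MG| = |G − M| = 47.25.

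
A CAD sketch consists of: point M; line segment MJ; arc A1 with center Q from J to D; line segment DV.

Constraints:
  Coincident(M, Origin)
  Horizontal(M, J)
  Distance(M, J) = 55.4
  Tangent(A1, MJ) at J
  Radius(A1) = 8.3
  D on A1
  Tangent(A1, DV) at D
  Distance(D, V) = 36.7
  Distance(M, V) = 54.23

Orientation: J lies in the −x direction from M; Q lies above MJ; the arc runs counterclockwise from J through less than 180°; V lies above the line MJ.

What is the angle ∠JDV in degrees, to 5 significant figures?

144.14°

Checks: |MJ| = 55.40 ✓; |QD| = 8.300 ✓; ∠(QD, DV) = 90.00° ✓; |DV| = 36.70 ✓; |MV| = 54.23 ✓.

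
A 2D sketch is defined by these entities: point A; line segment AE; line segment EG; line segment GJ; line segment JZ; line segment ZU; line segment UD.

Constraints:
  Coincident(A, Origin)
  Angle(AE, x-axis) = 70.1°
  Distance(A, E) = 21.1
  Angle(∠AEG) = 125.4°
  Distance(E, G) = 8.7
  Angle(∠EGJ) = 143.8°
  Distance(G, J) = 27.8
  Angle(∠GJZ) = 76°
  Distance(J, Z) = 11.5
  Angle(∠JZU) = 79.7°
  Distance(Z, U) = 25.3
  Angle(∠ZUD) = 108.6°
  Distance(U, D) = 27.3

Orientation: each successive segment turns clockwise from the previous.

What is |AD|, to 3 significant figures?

53.9

A is at the origin; AE runs at 70.1° with length 21.1, so E = (7.18, 19.8). ∠AEG = 125.4° gives EG at 15.5° from the x-axis; with |EG| = 8.7, G = (15.6, 22.2). ∠EGJ = 143.8° gives GJ at -20.7° from the x-axis; with |GJ| = 27.8, J = (41.6, 12.3). ∠GJZ = 76.0° gives JZ at -125° from the x-axis; with |JZ| = 11.5, Z = (35.0, 2.88). ∠JZU = 79.7° gives ZU at 135° from the x-axis; with |ZU| = 25.3, U = (17.1, 20.8). ∠ZUD = 108.6° gives UD at 63.6° from the x-axis; with |UD| = 27.3, D = (29.3, 45.2). Then |AD| = |D − A| = 53.9.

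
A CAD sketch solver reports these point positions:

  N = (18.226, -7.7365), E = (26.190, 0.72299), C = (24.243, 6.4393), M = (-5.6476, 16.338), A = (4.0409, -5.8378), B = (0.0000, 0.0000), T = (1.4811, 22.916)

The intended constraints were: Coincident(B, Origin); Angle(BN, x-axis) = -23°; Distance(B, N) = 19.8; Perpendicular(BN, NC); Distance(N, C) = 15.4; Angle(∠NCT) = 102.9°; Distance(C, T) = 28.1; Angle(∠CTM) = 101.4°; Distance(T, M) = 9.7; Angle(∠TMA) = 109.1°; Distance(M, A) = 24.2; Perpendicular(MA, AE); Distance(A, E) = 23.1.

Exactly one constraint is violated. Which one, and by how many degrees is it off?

Perpendicular(MA, AE) — off by 7.10°.

B = (0.00, 0.00) ✓; BN at -23.00° ✓; |BN| = 19.80 ✓; ∠(BN, NC) = 90.00° ✓; |NC| = 15.40 ✓; ∠NCT = 102.9° ✓; |CT| = 28.10 ✓; ∠CTM = 101.4° ✓; |TM| = 9.700 ✓; ∠TMA = 109.1° ✓; |MA| = 24.20 ✓; ∠(MA, AE) = 82.90° ✗; |AE| = 23.10 ✓.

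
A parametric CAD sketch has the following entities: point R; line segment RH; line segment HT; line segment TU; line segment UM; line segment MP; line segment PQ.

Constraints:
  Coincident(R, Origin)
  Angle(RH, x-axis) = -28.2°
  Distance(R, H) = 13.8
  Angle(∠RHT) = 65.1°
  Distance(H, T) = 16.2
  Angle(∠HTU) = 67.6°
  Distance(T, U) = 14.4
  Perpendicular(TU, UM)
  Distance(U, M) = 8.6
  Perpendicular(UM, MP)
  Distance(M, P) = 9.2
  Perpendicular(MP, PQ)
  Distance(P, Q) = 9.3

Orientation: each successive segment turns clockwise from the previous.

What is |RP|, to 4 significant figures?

11.00

R is at the origin; RH runs at -28.2° with length 13.8, so H = (12.16, -6.521). ∠RHT = 65.1° gives HT at -143.1° from the x-axis; with |HT| = 16.2, T = (-0.7929, -16.25). ∠HTU = 67.6° gives TU at 104.5° from the x-axis; with |TU| = 14.4, U = (-4.398, -2.307). TU is perpendicular to UM, so UM runs at 14.50°; with |UM| = 8.6, M = (3.928, -0.1534). The perpendicularity gives MP at right angles to UM, so MP runs at -75.50°; with |MP| = 9.2, P = (6.231, -9.060). Then |RP| = |P − R| = 11.00.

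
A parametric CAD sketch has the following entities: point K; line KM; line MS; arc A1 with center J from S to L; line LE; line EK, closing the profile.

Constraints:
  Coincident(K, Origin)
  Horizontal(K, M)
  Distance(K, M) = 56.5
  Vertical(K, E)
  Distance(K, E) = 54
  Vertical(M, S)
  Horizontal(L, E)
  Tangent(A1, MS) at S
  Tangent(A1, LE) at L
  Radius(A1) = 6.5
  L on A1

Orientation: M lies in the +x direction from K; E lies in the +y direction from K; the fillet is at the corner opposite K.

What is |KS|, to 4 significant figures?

73.81

K is at the origin; KM is horizontal with |KM| = 56.5 and M on the +x side, so M = (56.50, 0.000). KE is vertical with |KE| = 54.0 and E on the +y side, so E = (0.000, 54.00). The virtual corner opposite K is at (56.50, 54.00). A1 meets MS tangentially, so JS is at right angles to MS and tangency of A1 to LE means the radius JL is perpendicular to LE, with radius 6.5, so the center J sits 6.5 in from both sides at J = (50.00, 47.50). That places the tangent points at S = (56.50, 47.50) on MS and L = (50.00, 54.00) on LE. Then |KS| = |S − K| = 73.81.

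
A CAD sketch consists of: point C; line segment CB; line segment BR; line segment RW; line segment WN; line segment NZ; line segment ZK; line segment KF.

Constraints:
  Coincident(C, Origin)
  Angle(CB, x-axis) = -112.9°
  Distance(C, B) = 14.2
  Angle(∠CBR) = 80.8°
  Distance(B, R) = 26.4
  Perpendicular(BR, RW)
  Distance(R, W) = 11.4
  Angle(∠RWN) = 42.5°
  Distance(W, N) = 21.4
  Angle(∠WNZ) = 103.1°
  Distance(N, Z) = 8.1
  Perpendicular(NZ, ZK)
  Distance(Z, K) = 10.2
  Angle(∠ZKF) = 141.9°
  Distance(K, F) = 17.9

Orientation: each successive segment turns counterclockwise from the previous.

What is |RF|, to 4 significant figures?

12.41

C is at the origin; CB runs at -112.9° with length 14.2, so B = (-5.526, -13.08). ∠CBR = 80.8° gives BR at -13.70° from the x-axis; with |BR| = 26.4, R = (20.12, -19.33). BR is perpendicular to RW, so RW runs at 76.30°; with |RW| = 11.4, W = (22.82, -8.258). ∠RWN = 42.5° gives WN at -146.2° from the x-axis; with |WN| = 21.4, N = (5.040, -20.16). ∠WNZ = 103.1° gives NZ at -69.30° from the x-axis; with |NZ| = 8.1, Z = (7.903, -27.74). NZ ⟂ ZK, so ZK runs at 20.70°; with |ZK| = 10.2, K = (17.44, -24.13). ∠ZKF = 141.9° gives KF at 58.80° from the x-axis; with |KF| = 17.9, F = (26.72, -8.823). Then |RF| = |F − R| = 12.41.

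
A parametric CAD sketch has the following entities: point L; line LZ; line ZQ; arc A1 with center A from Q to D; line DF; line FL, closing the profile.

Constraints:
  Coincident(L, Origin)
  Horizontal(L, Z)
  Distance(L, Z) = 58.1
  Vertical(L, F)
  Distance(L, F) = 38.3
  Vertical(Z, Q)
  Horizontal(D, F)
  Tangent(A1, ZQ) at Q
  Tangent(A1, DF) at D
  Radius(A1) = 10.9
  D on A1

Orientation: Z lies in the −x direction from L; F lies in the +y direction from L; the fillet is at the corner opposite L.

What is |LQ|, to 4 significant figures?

64.24

The virtual corner opposite L is at (-58.10, 38.30). Since A1 is tangent to ZQ there, AQ ⟂ ZQ and A1 meets DF tangentially, so AD is at right angles to DF, with radius 10.9, so the center A sits 10.9 in from both sides at A = (-47.20, 27.40). That places the tangent points at Q = (-58.10, 27.40) on ZQ and D = (-47.20, 38.30) on DF. Then |LQ| = |Q − L| = 64.24.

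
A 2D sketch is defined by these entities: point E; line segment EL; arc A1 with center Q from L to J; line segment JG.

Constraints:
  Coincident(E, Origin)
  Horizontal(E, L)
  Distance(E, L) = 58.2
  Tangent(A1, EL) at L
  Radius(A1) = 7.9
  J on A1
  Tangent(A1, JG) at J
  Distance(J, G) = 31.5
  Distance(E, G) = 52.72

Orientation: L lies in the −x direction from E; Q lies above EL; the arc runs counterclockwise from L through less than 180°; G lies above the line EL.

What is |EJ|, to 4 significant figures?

51.06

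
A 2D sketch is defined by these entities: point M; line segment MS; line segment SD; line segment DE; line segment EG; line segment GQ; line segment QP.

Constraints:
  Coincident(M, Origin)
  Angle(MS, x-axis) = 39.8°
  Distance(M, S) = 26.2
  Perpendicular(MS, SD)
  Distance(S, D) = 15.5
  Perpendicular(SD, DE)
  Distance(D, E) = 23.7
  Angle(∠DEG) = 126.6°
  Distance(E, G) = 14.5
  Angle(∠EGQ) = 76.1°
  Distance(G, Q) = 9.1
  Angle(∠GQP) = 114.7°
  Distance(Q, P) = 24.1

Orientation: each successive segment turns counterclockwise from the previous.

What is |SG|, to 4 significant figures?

32.57

M is at the origin; MS runs at 39.8° with length 26.2, so S = (20.13, 16.77). MS is perpendicular to SD, so SD runs at 129.8°; with |SD| = 15.5, D = (10.21, 28.68). SD is perpendicular to DE, so DE runs at -140.2°; with |DE| = 23.7, E = (-8.001, 13.51). ∠DEG = 126.6° gives EG at -86.80° from the x-axis; with |EG| = 14.5, G = (-7.192, -0.9687). Then |SG| = |G − S| = 32.57.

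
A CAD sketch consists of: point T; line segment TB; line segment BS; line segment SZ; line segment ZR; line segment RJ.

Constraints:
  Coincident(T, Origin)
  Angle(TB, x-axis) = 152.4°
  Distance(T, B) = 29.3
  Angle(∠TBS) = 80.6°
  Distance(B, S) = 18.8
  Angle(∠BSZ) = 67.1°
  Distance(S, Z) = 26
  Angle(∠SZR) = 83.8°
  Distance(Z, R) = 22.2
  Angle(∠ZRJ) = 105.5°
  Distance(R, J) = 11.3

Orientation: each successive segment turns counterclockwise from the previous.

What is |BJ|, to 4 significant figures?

8.345

T is at the origin; TB runs at 152.4° with length 29.3, so B = (-25.97, 13.57). ∠TBS = 80.6° gives BS at -108.2° from the x-axis; with |BS| = 18.8, S = (-31.84, -4.285). ∠BSZ = 67.1° gives SZ at 4.700° from the x-axis; with |SZ| = 26.0, Z = (-5.925, -2.154). ∠SZR = 83.8° gives ZR at 100.9° from the x-axis; with |ZR| = 22.2, R = (-10.12, 19.64). ∠ZRJ = 105.5° gives RJ at 175.4° from the x-axis; with |RJ| = 11.3, J = (-21.39, 20.55). Then |BJ| = |J − B| = 8.345.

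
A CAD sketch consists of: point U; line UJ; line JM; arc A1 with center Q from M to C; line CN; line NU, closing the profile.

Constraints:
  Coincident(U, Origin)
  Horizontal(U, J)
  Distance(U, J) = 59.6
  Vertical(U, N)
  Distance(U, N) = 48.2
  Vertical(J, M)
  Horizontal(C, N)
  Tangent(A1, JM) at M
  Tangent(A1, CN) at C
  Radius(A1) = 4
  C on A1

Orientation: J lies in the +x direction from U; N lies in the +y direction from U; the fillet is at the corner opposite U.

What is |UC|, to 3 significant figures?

73.6

The virtual corner opposite U is at (59.6, 48.2). Since A1 is tangent to JM there, QM ⟂ JM and tangency of A1 to CN means the radius QC is perpendicular to CN, with radius 4.0, so the center Q sits 4.0 in from both sides at Q = (55.6, 44.2). That places the tangent points at M = (59.6, 44.2) on JM and C = (55.6, 48.2) on CN. Then |UC| = |C − U| = 73.6.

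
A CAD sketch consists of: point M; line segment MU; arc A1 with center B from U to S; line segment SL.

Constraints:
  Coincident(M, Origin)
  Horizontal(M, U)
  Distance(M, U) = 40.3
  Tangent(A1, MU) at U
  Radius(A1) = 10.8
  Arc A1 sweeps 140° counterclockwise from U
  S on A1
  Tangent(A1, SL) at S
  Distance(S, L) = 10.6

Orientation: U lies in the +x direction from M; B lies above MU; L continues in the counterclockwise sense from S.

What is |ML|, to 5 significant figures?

46.911

M is at the origin; M and U share the same y with |MU| = 40.3 and U on the +x side, so U = (40.300, 0.0000). A1 meets MU tangentially, so BU is at right angles to MU, so B = U + (0, 10.8) = (40.300, 10.800). On A1, U sits at bearing -90° from B; a 140° counterclockwise sweep puts S at bearing 50°, so S = B + 10.8·(cos 50°, sin 50°) = (47.242, 19.073). Tangency of A1 to SL means the radius BS is perpendicular to SL, so SL runs along (−sin 50°, cos 50°); with |SL| = 10.6, L = (39.122, 25.887). Then |ML| = |L − M| = 46.911.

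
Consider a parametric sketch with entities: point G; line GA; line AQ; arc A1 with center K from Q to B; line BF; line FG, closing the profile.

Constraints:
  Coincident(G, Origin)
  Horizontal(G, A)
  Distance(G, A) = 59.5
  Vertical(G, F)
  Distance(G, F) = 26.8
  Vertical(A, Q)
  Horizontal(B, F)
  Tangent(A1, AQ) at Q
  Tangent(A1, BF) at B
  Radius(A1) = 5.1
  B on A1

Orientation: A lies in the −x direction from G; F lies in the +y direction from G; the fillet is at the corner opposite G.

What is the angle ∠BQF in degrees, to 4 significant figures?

40.10°

The virtual corner opposite G is at (-59.50, 26.80). Since A1 is tangent to AQ there, KQ ⟂ AQ and A1 meets BF tangentially, so KB is at right angles to BF, with radius 5.1, so the center K sits 5.1 in from both sides at K = (-54.40, 21.70). That places the tangent points at Q = (-59.50, 21.70) on AQ and B = (-54.40, 26.80) on BF. Then cos ∠BQF = QB·QF / (|QB||QF|), giving 40.10°.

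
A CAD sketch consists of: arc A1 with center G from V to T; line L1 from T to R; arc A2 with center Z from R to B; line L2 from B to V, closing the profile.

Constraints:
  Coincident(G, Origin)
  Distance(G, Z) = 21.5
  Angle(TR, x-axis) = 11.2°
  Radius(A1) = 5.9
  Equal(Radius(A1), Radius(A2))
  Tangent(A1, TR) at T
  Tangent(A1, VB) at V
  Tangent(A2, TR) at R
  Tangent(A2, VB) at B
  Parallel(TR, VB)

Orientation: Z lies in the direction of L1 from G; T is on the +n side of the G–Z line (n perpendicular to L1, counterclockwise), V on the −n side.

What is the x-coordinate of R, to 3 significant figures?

19.9

The slot axis is L1's direction at 11.2°, so u = (cos 11.2°, sin 11.2°) = (0.981, 0.194) and n = (−sin 11.2°, cos 11.2°) = (-0.194, 0.981). G is at the origin and Z lies 21.5 along u from G, so Z = 21.5·u = (21.1, 4.18). Tangency of A1 to both parallel lines with radius 5.9 puts T and V at G ± 5.9·n: T = (-1.15, 5.79), V = (1.15, -5.79). Equal radii place R and B the same way about Z: R = Z + 5.9·n = (19.9, 9.96), B = Z − 5.9·n = (22.2, -1.61). So R.x = 19.9.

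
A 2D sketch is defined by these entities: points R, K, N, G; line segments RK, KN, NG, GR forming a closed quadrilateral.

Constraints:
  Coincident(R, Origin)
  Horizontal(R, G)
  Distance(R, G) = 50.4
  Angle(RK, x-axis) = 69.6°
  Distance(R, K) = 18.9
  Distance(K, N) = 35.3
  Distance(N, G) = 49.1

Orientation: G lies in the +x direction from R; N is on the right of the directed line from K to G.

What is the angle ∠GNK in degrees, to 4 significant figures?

65.75°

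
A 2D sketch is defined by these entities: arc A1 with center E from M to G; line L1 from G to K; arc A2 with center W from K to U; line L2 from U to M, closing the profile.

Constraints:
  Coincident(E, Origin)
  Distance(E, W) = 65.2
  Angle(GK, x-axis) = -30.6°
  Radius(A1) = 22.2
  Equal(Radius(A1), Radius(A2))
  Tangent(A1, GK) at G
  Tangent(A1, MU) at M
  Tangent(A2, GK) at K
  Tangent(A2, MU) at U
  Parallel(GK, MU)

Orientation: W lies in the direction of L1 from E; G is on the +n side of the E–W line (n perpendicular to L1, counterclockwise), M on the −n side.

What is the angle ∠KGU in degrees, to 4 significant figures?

34.25°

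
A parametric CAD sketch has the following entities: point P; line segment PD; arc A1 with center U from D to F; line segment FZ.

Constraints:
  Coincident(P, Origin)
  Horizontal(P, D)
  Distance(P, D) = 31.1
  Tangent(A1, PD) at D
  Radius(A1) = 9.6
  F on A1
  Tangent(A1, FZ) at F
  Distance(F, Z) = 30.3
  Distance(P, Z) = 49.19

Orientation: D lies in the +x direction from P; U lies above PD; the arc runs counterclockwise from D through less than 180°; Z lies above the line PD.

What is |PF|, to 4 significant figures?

42.08

Checks: |UF| = 9.600 ✓; ∠(UF, FZ) = 90.00° ✓; |FZ| = 30.30 ✓; |PZ| = 49.19 ✓.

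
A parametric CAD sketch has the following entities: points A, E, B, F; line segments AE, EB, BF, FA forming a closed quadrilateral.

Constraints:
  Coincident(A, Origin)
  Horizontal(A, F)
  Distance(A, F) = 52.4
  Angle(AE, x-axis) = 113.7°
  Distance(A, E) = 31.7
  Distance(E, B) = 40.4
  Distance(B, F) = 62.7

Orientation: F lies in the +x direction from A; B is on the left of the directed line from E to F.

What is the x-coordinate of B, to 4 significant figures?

19.50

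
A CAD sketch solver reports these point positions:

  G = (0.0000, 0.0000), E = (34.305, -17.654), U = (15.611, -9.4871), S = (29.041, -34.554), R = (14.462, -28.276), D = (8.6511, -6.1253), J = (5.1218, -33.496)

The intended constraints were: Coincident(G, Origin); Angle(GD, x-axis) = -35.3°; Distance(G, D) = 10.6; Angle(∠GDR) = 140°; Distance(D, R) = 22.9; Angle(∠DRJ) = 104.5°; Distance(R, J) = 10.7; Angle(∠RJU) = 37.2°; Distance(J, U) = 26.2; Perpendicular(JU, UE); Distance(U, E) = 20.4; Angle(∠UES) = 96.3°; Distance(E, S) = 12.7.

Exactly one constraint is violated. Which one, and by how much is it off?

Distance(E, S) = 12.7 — off by 5.00.

G = (0.00, 0.00) ✓; GD at -35.30° ✓; |GD| = 10.60 ✓; ∠GDR = 140.0° ✓; |DR| = 22.90 ✓; ∠DRJ = 104.5° ✓; |RJ| = 10.70 ✓; ∠RJU = 37.20° ✓; |JU| = 26.20 ✓; ∠(JU, UE) = 90.00° ✓; |UE| = 20.40 ✓; ∠UES = 96.30° ✓; |ES| = 17.70 ✗.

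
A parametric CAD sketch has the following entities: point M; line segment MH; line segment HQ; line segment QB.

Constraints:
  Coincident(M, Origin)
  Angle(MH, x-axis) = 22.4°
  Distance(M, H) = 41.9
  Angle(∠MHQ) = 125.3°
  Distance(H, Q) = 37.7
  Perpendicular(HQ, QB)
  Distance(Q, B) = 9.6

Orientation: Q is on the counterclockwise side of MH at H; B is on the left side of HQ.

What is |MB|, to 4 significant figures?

66.62

M is at the origin; MH runs at 22.4° with length 41.9, so H = 41.9·(cos 22.4°, sin 22.4°) = (38.74, 15.97). ∠MHQ = 125.3°, so HQ runs at 22.4° + (180° − 125.3°) = 77.10° from the x-axis; with |HQ| = 37.7, Q = H + 37.7·(cos 77.10°, sin 77.10°) = (47.16, 52.72). The perpendicularity gives QB at right angles to HQ; with |QB| = 9.6 on the left of HQ, B = Q + 9.6·(-0.9748, 0.2233) = (37.80, 54.86). Then |MB| = |B − M| = 66.62.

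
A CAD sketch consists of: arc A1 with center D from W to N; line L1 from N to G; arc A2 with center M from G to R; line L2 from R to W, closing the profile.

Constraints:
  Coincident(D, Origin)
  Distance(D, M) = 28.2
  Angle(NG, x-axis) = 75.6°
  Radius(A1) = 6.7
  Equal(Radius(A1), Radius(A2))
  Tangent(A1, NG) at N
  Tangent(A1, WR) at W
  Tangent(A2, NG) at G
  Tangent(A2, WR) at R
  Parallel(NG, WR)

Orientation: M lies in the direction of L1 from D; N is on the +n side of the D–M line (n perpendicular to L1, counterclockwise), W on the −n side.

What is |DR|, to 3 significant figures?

29.0

The slot axis is L1's direction at 75.6°, so u = (cos 75.6°, sin 75.6°) = (0.249, 0.969) and n = (−sin 75.6°, cos 75.6°) = (-0.969, 0.249). D is at the origin and M lies 28.2 along u from D, so M = 28.2·u = (7.01, 27.3). Tangency of A1 to both parallel lines with radius 6.7 puts N and W at D ± 6.7·n: N = (-6.49, 1.67), W = (6.49, -1.67). Equal radii place G and R the same way about M: G = M + 6.7·n = (0.524, 29.0), R = M − 6.7·n = (13.5, 25.6). Then |DR| = |R − D| = 29.0.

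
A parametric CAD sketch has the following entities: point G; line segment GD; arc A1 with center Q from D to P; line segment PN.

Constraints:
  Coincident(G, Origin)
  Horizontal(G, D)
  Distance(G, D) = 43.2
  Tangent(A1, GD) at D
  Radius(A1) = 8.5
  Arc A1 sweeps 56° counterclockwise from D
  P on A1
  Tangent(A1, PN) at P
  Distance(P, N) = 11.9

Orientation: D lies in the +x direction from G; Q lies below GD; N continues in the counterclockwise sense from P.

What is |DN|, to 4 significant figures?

19.31

G is at the origin; GD is horizontal with |GD| = 43.2 and D on the +x side, so D = (43.20, 0.000). Since A1 is tangent to GD there, QD ⟂ GD, so Q = D + (0, -8.5) = (43.20, -8.500). On A1, D sits at bearing 90° from Q; a 56° counterclockwise sweep puts P at bearing 146°, so P = Q + 8.5·(cos 146°, sin 146°) = (36.15, -3.747). Tangency of A1 to PN means the radius QP is perpendicular to PN, so PN runs along (−sin 146°, cos 146°); with |PN| = 11.9, N = (29.50, -13.61). Then |DN| = |N − D| = 19.31.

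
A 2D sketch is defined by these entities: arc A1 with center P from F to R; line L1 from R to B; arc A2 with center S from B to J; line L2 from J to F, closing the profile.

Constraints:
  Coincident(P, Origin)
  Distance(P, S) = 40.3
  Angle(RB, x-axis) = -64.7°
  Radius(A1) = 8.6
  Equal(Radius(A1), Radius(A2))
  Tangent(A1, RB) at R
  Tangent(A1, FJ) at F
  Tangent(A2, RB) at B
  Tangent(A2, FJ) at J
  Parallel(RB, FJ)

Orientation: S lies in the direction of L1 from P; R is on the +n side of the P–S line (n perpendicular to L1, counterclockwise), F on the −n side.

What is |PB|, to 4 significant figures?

41.21

The slot axis is L1's direction at -64.7°, so u = (cos -64.7°, sin -64.7°) = (0.4274, -0.9041) and n = (−sin -64.7°, cos -64.7°) = (0.9041, 0.4274). P is at the origin and S lies 40.3 along u from P, so S = 40.3·u = (17.22, -36.43). Tangency of A1 to both parallel lines with radius 8.6 puts R and F at P ± 8.6·n: R = (7.775, 3.675), F = (-7.775, -3.675). Equal radii place B and J the same way about S: B = S + 8.6·n = (25.00, -32.76), J = S − 8.6·n = (9.447, -40.11). Then |PB| = |B − P| = 41.21.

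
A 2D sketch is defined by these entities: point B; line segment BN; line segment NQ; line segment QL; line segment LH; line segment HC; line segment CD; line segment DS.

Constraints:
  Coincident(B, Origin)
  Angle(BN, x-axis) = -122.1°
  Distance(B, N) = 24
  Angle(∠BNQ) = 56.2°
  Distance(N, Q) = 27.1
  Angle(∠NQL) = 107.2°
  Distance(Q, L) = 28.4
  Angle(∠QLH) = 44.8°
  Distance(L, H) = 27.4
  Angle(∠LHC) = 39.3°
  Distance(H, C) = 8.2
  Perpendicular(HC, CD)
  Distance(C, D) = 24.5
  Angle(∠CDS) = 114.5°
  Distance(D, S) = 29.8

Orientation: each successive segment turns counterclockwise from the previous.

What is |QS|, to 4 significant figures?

60.53

B is at the origin; BN runs at -122.1° with length 24.0, so N = (-12.75, -20.33). ∠BNQ = 56.2° gives NQ at 1.700° from the x-axis; with |NQ| = 27.1, Q = (14.33, -19.53). ∠NQL = 107.2° gives QL at 74.50° from the x-axis; with |QL| = 28.4, L = (21.92, 7.840). ∠QLH = 44.8° gives LH at -150.3° from the x-axis; with |LH| = 27.4, H = (-1.876, -5.735). ∠LHC = 39.3° gives HC at -9.600° from the x-axis; with |HC| = 8.2, C = (6.209, -7.103). HC is perpendicular to CD, so CD runs at 80.40°; with |CD| = 24.5, D = (10.29, 17.05). ∠CDS = 114.5° gives DS at 145.9° from the x-axis; with |DS| = 29.8, S = (-14.38, 33.76). Then |QS| = |S − Q| = 60.53.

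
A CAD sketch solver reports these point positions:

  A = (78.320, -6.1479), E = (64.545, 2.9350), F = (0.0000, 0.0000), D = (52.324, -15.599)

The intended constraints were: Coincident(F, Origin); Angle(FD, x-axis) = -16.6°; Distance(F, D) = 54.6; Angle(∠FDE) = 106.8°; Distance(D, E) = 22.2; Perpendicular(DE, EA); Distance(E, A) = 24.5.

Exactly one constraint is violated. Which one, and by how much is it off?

Distance(E, A) = 24.5 — off by 8.00.

F = (0.00, 0.00) ✓; FD at -16.60° ✓; |FD| = 54.60 ✓; ∠FDE = 106.8° ✓; |DE| = 22.20 ✓; ∠(DE, EA) = 90.00° ✓; |EA| = 16.50 ✗.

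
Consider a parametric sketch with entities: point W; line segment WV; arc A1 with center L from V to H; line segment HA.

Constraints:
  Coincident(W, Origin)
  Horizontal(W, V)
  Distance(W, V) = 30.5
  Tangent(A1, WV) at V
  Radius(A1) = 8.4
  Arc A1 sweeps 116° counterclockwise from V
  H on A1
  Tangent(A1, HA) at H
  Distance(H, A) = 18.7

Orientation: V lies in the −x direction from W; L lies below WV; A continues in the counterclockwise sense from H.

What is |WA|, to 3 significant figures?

41.5

On A1, V sits at bearing 90° from L; a 116° counterclockwise sweep puts H at bearing 206°, so H = L + 8.4·(cos 206°, sin 206°) = (-38.0, -12.1). A1 meets HA tangentially, so LH is at right angles to HA, so HA runs along (−sin 206°, cos 206°); with |HA| = 18.7, A = (-29.9, -28.9). Then |WA| = |A − W| = 41.5.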